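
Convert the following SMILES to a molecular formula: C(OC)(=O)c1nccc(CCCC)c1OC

C12H17NO3

Heavy atoms from the SMILES: 12 C, 1 N, 3 O.
Implicit hydrogens by atom environment:
  3 × C: 3 H each → 9
  3 × C: 2 H each → 6
  3 × C (aromatic): no H
  3 × O: no H
  2 × C (aromatic): 1 H each → 2
  1 × C: no H
  1 × N (aromatic): no H
  Total hydrogens = 17.
Molecular formula: C12H17NO3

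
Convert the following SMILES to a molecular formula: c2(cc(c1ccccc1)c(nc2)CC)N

Heavy atoms from the SMILES: 13 C, 2 N.
Implicit hydrogens by atom environment:
  7 × C (aromatic): 1 H each → 7
  4 × C (aromatic): no H
  1 × C: 3 H
  1 × C: 2 H
  1 × N: 2 H
  1 × N (aromatic): no H
  Total hydrogens = 14.
Molecular formula: C13H14N2

C13H14N2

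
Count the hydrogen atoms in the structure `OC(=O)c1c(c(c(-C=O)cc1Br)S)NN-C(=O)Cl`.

Hydrogens are implicit in SMILES; fill each atom to its normal valence:
  5 × C (aromatic): no H
  3 × O: no H
  2 × C: no H
  2 × N: 1 H each → 2
  1 × Br: no H
  1 × C (aromatic): 1 H
  1 × C: 1 H
  1 × Cl: no H
  1 × O: 1 H
  1 × S: 1 H
  Total hydrogens = 6.

6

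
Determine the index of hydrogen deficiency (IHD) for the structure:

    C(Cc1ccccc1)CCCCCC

4

Molecular formula from the SMILES: C14H22.
DoU = (2C + 2 + N − H − X)/2 = (2·14 + 2 + 0 − 22 − 0)/2 = 8/2 = 4.
(Structurally: 1 ring(s) + 3 π bond(s) = 4.)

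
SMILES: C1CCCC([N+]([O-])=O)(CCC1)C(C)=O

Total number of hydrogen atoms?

17

Hydrogens are implicit in SMILES; fill each atom to its normal valence:
  7 × C: 2 H each → 14
  2 × C: no H
  2 × O: no H
  1 × C: 3 H
  1 × N (charge +1): no H
  1 × O (charge -1): no H
  Total hydrogens = 17.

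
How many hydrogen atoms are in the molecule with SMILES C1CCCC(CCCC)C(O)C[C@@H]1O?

24

Hydrogens are implicit in SMILES; fill each atom to its normal valence:
  8 × C: 2 H each → 16
  3 × C: 1 H each → 3
  2 × O: 1 H each → 2
  1 × C: 3 H
  Total hydrogens = 24.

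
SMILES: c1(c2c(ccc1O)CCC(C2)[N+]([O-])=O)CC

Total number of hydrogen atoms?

15

Hydrogens are implicit in SMILES; fill each atom to its normal valence:
  4 × C: 2 H each → 8
  4 × C (aromatic): no H
  2 × C (aromatic): 1 H each → 2
  1 × C: 3 H
  1 × C: 1 H
  1 × N (charge +1): no H
  1 × O: 1 H
  1 × O: no H
  1 × O (charge -1): no H
  Total hydrogens = 15.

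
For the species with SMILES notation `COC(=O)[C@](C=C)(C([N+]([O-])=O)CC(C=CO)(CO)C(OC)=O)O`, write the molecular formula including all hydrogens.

C13H19NO9

Heavy atoms from the SMILES: 13 C, 1 N, 9 O.
Implicit hydrogens by atom environment:
  5 × O: no H
  4 × C: 1 H each → 4
  4 × C: no H
  3 × C: 2 H each → 6
  3 × O: 1 H each → 3
  2 × C: 3 H each → 6
  1 × N (charge +1): no H
  1 × O (charge -1): no H
  Total hydrogens = 19.
Molecular formula: C13H19NO9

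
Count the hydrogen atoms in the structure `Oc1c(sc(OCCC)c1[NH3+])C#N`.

Hydrogens are implicit in SMILES; fill each atom to its normal valence:
  4 × C (aromatic): no H
  2 × C: 2 H each → 4
  1 × C: 3 H
  1 × C: no H
  1 × N (charge +1): 3 H
  1 × N: no H
  1 × O: 1 H
  1 × O: no H
  1 × S (aromatic): no H
  Total hydrogens = 11.

11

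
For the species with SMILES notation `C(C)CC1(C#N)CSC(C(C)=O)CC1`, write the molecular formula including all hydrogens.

C11H17NOS

Heavy atoms from the SMILES: 11 C, 1 N, 1 O, 1 S.
Implicit hydrogens by atom environment:
  5 × C: 2 H each → 10
  3 × C: no H
  2 × C: 3 H each → 6
  1 × C: 1 H
  1 × N: no H
  1 × O: no H
  1 × S: no H
  Total hydrogens = 17.
Molecular formula: C11H17NOS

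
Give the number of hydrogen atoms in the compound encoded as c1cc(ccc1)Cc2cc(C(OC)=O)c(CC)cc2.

18

Hydrogens are implicit in SMILES; fill each atom to its normal valence:
  8 × C (aromatic): 1 H each → 8
  4 × C (aromatic): no H
  2 × C: 3 H each → 6
  2 × C: 2 H each → 4
  2 × O: no H
  1 × C: no H
  Total hydrogens = 18.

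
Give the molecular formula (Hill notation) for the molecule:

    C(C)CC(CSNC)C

C7H17NS

Heavy atoms from the SMILES: 7 C, 1 N, 1 S.
Implicit hydrogens by atom environment:
  3 × C: 3 H each → 9
  3 × C: 2 H each → 6
  1 × C: 1 H
  1 × N: 1 H
  1 × S: no H
  Total hydrogens = 17.
Molecular formula: C7H17NS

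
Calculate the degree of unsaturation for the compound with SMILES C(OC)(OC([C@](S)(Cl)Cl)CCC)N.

0

Molecular formula from the SMILES: C7H15Cl2NO2S.
DoU = (2C + 2 + N − H − X)/2 = (2·7 + 2 + 1 − 15 − 2)/2 = 0/2 = 0.
(Structurally: 0 ring(s) + 0 π bond(s) = 0.)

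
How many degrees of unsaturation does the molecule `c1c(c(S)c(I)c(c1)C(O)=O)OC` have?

5

Molecular formula from the SMILES: C8H7IO3S.
DoU = (2C + 2 + N − H − X)/2 = (2·8 + 2 + 0 − 7 − 1)/2 = 10/2 = 5.
(Structurally: 1 ring(s) + 4 π bond(s) = 5.)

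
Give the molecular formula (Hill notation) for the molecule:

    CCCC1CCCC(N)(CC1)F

C10H20FN

Heavy atoms from the SMILES: 10 C, 1 F, 1 N.
Implicit hydrogens by atom environment:
  7 × C: 2 H each → 14
  1 × C: 3 H
  1 × C: 1 H
  1 × C: no H
  1 × F: no H
  1 × N: 2 H
  Total hydrogens = 20.
Molecular formula: C10H20FN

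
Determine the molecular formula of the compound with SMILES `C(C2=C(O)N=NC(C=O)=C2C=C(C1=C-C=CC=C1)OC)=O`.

Heavy atoms from the SMILES: 15 C, 2 N, 4 O.
Implicit hydrogens by atom environment:
  5 × C (aromatic): 1 H each → 5
  5 × C (aromatic): no H
  3 × C: 1 H each → 3
  3 × O: no H
  2 × N (aromatic): no H
  1 × C: 3 H
  1 × C: no H
  1 × O: 1 H
  Total hydrogens = 12.
Molecular formula: C15H12N2O4

C15H12N2O4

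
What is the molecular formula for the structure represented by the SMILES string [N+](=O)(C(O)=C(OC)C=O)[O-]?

C4H5NO5

Heavy atoms from the SMILES: 4 C, 1 N, 5 O.
Implicit hydrogens by atom environment:
  3 × O: no H
  2 × C: no H
  1 × C: 3 H
  1 × C: 1 H
  1 × N (charge +1): no H
  1 × O: 1 H
  1 × O (charge -1): no H
  Total hydrogens = 5.
Molecular formula: C4H5NO5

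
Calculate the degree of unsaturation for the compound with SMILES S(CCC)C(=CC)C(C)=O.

2

Molecular formula from the SMILES: C8H14OS.
DoU = (2C + 2 + N − H − X)/2 = (2·8 + 2 + 0 − 14 − 0)/2 = 4/2 = 2.
(Structurally: 0 ring(s) + 2 π bond(s) = 2.)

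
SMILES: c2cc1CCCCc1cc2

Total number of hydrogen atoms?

Hydrogens are implicit in SMILES; fill each atom to its normal valence:
  4 × C: 2 H each → 8
  4 × C (aromatic): 1 H each → 4
  2 × C (aromatic): no H
  Total hydrogens = 12.

12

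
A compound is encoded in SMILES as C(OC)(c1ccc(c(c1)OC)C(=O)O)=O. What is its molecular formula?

Heavy atoms from the SMILES: 10 C, 5 O.
Implicit hydrogens by atom environment:
  4 × O: no H
  3 × C (aromatic): 1 H each → 3
  3 × C (aromatic): no H
  2 × C: 3 H each → 6
  2 × C: no H
  1 × O: 1 H
  Total hydrogens = 10.
Molecular formula: C10H10O5

C10H10O5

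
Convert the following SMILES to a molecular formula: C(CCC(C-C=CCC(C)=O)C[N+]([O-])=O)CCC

Heavy atoms from the SMILES: 14 C, 1 N, 3 O.
Implicit hydrogens by atom environment:
  8 × C: 2 H each → 16
  3 × C: 1 H each → 3
  2 × C: 3 H each → 6
  2 × O: no H
  1 × C: no H
  1 × N (charge +1): no H
  1 × O (charge -1): no H
  Total hydrogens = 25.
Molecular formula: C14H25NO3

C14H25NO3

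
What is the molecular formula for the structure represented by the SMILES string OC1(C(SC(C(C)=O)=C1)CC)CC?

Heavy atoms from the SMILES: 10 C, 2 O, 1 S.
Implicit hydrogens by atom environment:
  3 × C: 3 H each → 9
  3 × C: no H
  2 × C: 2 H each → 4
  2 × C: 1 H each → 2
  1 × O: 1 H
  1 × O: no H
  1 × S: no H
  Total hydrogens = 16.
Molecular formula: C10H16O2S

C10H16O2S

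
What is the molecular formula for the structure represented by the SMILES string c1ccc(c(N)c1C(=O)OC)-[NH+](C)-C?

Heavy atoms from the SMILES: 10 C, 2 N, 2 O.
Implicit hydrogens by atom environment:
  3 × C: 3 H each → 9
  3 × C (aromatic): 1 H each → 3
  3 × C (aromatic): no H
  2 × O: no H
  1 × C: no H
  1 × N: 2 H
  1 × N (charge +1): 1 H
  Total hydrogens = 15.
Net charge +1.
Molecular formula: C10H15N2O2+

C10H15N2O2+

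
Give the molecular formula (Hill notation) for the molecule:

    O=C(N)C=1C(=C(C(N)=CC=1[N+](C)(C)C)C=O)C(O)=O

Heavy atoms from the SMILES: 12 C, 3 N, 4 O.
Implicit hydrogens by atom environment:
  5 × C (aromatic): no H
  3 × C: 3 H each → 9
  3 × O: no H
  2 × C: no H
  2 × N: 2 H each → 4
  1 × C (aromatic): 1 H
  1 × C: 1 H
  1 × N (charge +1): no H
  1 × O: 1 H
  Total hydrogens = 16.
Net charge +1.
Molecular formula: C12H16N3O4+

C12H16N3O4+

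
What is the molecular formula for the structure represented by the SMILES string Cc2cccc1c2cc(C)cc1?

C12H12

Heavy atoms from the SMILES: 12 C.
Implicit hydrogens by atom environment:
  6 × C (aromatic): 1 H each → 6
  4 × C (aromatic): no H
  2 × C: 3 H each → 6
  Total hydrogens = 12.
Molecular formula: C12H12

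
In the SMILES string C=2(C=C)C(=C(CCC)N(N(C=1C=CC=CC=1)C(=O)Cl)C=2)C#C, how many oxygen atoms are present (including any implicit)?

The symbol for oxygen appears 1 time in the SMILES.

1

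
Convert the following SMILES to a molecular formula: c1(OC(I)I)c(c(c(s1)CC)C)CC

C10H14I2OS

Heavy atoms from the SMILES: 10 C, 2 I, 1 O, 1 S.
Implicit hydrogens by atom environment:
  4 × C (aromatic): no H
  3 × C: 3 H each → 9
  2 × C: 2 H each → 4
  2 × I: no H
  1 × C: 1 H
  1 × O: no H
  1 × S (aromatic): no H
  Total hydrogens = 14.
Molecular formula: C10H14I2OS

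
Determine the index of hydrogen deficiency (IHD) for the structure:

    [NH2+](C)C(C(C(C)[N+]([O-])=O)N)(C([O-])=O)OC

2

Molecular formula from the SMILES: C7H15N3O5.
DoU = (2C + 2 + N − H − X)/2 = (2·7 + 2 + 3 − 15 − 0)/2 = 4/2 = 2.
(Structurally: 0 ring(s) + 2 π bond(s) = 2.)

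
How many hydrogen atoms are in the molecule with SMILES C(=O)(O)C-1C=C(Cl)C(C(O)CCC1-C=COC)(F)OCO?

Hydrogens are implicit in SMILES; fill each atom to its normal valence:
  6 × C: 1 H each → 6
  3 × C: 2 H each → 6
  3 × C: no H
  3 × O: 1 H each → 3
  3 × O: no H
  1 × C: 3 H
  1 × Cl: no H
  1 × F: no H
  Total hydrogens = 18.

18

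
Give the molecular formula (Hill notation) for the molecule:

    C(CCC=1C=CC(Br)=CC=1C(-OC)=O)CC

Heavy atoms from the SMILES: 1 Br, 13 C, 2 O.
Implicit hydrogens by atom environment:
  4 × C: 2 H each → 8
  3 × C (aromatic): 1 H each → 3
  3 × C (aromatic): no H
  2 × C: 3 H each → 6
  2 × O: no H
  1 × Br: no H
  1 × C: no H
  Total hydrogens = 17.
Molecular formula: C13H17BrO2

C13H17BrO2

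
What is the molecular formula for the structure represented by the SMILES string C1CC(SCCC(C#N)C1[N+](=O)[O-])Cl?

C8H11ClN2O2S

Heavy atoms from the SMILES: 8 C, 1 Cl, 2 N, 2 O, 1 S.
Implicit hydrogens by atom environment:
  4 × C: 2 H each → 8
  3 × C: 1 H each → 3
  1 × C: no H
  1 × Cl: no H
  1 × N (charge +1): no H
  1 × N: no H
  1 × O: no H
  1 × O (charge -1): no H
  1 × S: no H
  Total hydrogens = 11.
Molecular formula: C8H11ClN2O2S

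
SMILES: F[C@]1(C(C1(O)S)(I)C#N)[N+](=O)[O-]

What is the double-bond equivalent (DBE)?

4

Molecular formula from the SMILES: C4H2FIN2O3S.
DoU = (2C + 2 + N − H − X)/2 = (2·4 + 2 + 2 − 2 − 2)/2 = 8/2 = 4.
(Structurally: 1 ring(s) + 3 π bond(s) = 4.)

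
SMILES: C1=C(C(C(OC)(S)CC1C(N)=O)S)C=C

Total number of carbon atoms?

10

The symbol for carbon appears 10 times in the SMILES.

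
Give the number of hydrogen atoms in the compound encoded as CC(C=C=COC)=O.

8

Hydrogens are implicit in SMILES; fill each atom to its normal valence:
  2 × C: 3 H each → 6
  2 × C: 1 H each → 2
  2 × C: no H
  2 × O: no H
  Total hydrogens = 8.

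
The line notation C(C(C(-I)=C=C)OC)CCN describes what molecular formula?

Heavy atoms from the SMILES: 8 C, 1 I, 1 N, 1 O.
Implicit hydrogens by atom environment:
  4 × C: 2 H each → 8
  2 × C: no H
  1 × C: 3 H
  1 × C: 1 H
  1 × I: no H
  1 × N: 2 H
  1 × O: no H
  Total hydrogens = 14.
Molecular formula: C8H14INO

C8H14INO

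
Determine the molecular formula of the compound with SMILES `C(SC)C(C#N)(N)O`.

C4H8N2OS

Heavy atoms from the SMILES: 4 C, 2 N, 1 O, 1 S.
Implicit hydrogens by atom environment:
  2 × C: no H
  1 × C: 3 H
  1 × C: 2 H
  1 × N: 2 H
  1 × N: no H
  1 × O: 1 H
  1 × S: no H
  Total hydrogens = 8.
Molecular formula: C4H8N2OS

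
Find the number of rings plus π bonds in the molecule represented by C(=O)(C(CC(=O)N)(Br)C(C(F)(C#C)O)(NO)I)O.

4

Molecular formula from the SMILES: C8H9BrFIN2O5.
DoU = (2C + 2 + N − H − X)/2 = (2·8 + 2 + 2 − 9 − 3)/2 = 8/2 = 4.
(Structurally: 0 ring(s) + 4 π bond(s) = 4.)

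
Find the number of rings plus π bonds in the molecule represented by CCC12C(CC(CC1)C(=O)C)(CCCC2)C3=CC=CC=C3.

Molecular formula from the SMILES: C20H28O.
DoU = (2C + 2 + N − H − X)/2 = (2·20 + 2 + 0 − 28 − 0)/2 = 14/2 = 7.
(Structurally: 3 ring(s) + 4 π bond(s) = 7.)

7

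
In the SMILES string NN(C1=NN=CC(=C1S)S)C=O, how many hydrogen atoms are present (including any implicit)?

Hydrogens are implicit in SMILES; fill each atom to its normal valence:
  3 × C (aromatic): no H
  2 × N (aromatic): no H
  2 × S: 1 H each → 2
  1 × C (aromatic): 1 H
  1 × C: 1 H
  1 × N: 2 H
  1 × N: no H
  1 × O: no H
  Total hydrogens = 6.

6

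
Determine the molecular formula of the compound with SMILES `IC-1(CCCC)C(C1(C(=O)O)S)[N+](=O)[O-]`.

C8H12INO4S

Heavy atoms from the SMILES: 8 C, 1 I, 1 N, 4 O, 1 S.
Implicit hydrogens by atom environment:
  3 × C: 2 H each → 6
  3 × C: no H
  2 × O: no H
  1 × C: 3 H
  1 × C: 1 H
  1 × I: no H
  1 × N (charge +1): no H
  1 × O: 1 H
  1 × O (charge -1): no H
  1 × S: 1 H
  Total hydrogens = 12.
Molecular formula: C8H12INO4S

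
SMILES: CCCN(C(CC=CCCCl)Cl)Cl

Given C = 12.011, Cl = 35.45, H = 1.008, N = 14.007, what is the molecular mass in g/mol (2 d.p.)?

244.58

Molecular formula: C9H16Cl3N.
M = 9×12.011 + 3×35.45 + 16×1.008 + 1×14.007 = 244.58 g/mol.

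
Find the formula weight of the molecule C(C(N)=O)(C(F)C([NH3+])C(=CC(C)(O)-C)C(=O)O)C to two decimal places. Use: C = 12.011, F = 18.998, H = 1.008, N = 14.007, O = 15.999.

263.29

Molecular formula: C11H20FN2O4+.
M = 11×12.011 + 1×18.998 + 20×1.008 + 2×14.007 + 4×15.999 = 263.29 g/mol.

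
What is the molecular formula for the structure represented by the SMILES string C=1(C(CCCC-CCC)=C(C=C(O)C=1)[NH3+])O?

C13H22NO2+

Heavy atoms from the SMILES: 13 C, 1 N, 2 O.
Implicit hydrogens by atom environment:
  6 × C: 2 H each → 12
  4 × C (aromatic): no H
  2 × C (aromatic): 1 H each → 2
  2 × O: 1 H each → 2
  1 × C: 3 H
  1 × N (charge +1): 3 H
  Total hydrogens = 22.
Net charge +1.
Molecular formula: C13H22NO2+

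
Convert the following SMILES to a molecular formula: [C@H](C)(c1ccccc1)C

C9H12

Heavy atoms from the SMILES: 9 C.
Implicit hydrogens by atom environment:
  5 × C (aromatic): 1 H each → 5
  2 × C: 3 H each → 6
  1 × C: 1 H
  1 × C (aromatic): no H
  Total hydrogens = 12.
Molecular formula: C9H12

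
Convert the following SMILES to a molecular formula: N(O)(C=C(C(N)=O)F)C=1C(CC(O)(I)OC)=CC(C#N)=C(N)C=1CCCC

C17H22FIN4O4

Heavy atoms from the SMILES: 17 C, 1 F, 1 I, 4 N, 4 O.
Implicit hydrogens by atom environment:
  5 × C (aromatic): no H
  4 × C: 2 H each → 8
  4 × C: no H
  2 × C: 3 H each → 6
  2 × N: 2 H each → 4
  2 × N: no H
  2 × O: 1 H each → 2
  2 × O: no H
  1 × C (aromatic): 1 H
  1 × C: 1 H
  1 × F: no H
  1 × I: no H
  Total hydrogens = 22.
Molecular formula: C17H22FIN4O4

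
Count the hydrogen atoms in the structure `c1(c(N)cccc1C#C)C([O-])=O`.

Hydrogens are implicit in SMILES; fill each atom to its normal valence:
  3 × C (aromatic): 1 H each → 3
  3 × C (aromatic): no H
  2 × C: no H
  1 × C: 1 H
  1 × N: 2 H
  1 × O: no H
  1 × O (charge -1): no H
  Total hydrogens = 6.

6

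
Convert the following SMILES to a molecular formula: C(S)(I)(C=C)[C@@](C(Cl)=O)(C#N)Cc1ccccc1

Heavy atoms from the SMILES: 13 C, 1 Cl, 1 I, 1 N, 1 O, 1 S.
Implicit hydrogens by atom environment:
  5 × C (aromatic): 1 H each → 5
  4 × C: no H
  2 × C: 2 H each → 4
  1 × C: 1 H
  1 × C (aromatic): no H
  1 × Cl: no H
  1 × I: no H
  1 × N: no H
  1 × O: no H
  1 × S: 1 H
  Total hydrogens = 11.
Molecular formula: C13H11ClINOS

C13H11ClINOS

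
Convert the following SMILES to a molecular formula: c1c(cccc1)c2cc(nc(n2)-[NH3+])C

Heavy atoms from the SMILES: 11 C, 3 N.
Implicit hydrogens by atom environment:
  6 × C (aromatic): 1 H each → 6
  4 × C (aromatic): no H
  2 × N (aromatic): no H
  1 × C: 3 H
  1 × N (charge +1): 3 H
  Total hydrogens = 12.
Net charge +1.
Molecular formula: C11H12N3+

C11H12N3+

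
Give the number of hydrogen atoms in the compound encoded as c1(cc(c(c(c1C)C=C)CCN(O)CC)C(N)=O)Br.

Hydrogens are implicit in SMILES; fill each atom to its normal valence:
  5 × C (aromatic): no H
  4 × C: 2 H each → 8
  2 × C: 3 H each → 6
  1 × Br: no H
  1 × C (aromatic): 1 H
  1 × C: 1 H
  1 × C: no H
  1 × N: 2 H
  1 × N: no H
  1 × O: 1 H
  1 × O: no H
  Total hydrogens = 19.

19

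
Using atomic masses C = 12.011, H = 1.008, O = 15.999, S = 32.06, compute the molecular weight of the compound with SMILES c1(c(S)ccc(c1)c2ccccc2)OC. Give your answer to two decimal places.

Molecular formula: C13H12OS.
M = 13×12.011 + 12×1.008 + 1×15.999 + 1×32.06 = 216.30 g/mol.

216.30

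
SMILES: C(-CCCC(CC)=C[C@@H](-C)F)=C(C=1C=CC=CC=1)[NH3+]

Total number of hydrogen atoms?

25

Hydrogens are implicit in SMILES; fill each atom to its normal valence:
  5 × C (aromatic): 1 H each → 5
  4 × C: 2 H each → 8
  3 × C: 1 H each → 3
  2 × C: 3 H each → 6
  2 × C: no H
  1 × C (aromatic): no H
  1 × F: no H
  1 × N (charge +1): 3 H
  Total hydrogens = 25.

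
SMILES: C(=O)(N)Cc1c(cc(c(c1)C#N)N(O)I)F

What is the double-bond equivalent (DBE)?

Molecular formula from the SMILES: C9H7FIN3O2.
DoU = (2C + 2 + N − H − X)/2 = (2·9 + 2 + 3 − 7 − 2)/2 = 14/2 = 7.
(Structurally: 1 ring(s) + 6 π bond(s) = 7.)

7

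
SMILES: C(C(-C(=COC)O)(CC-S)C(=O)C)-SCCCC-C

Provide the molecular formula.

C14H26O3S2

Heavy atoms from the SMILES: 14 C, 3 O, 2 S.
Implicit hydrogens by atom environment:
  7 × C: 2 H each → 14
  3 × C: 3 H each → 9
  3 × C: no H
  2 × O: no H
  1 × C: 1 H
  1 × O: 1 H
  1 × S: 1 H
  1 × S: no H
  Total hydrogens = 26.
Molecular formula: C14H26O3S2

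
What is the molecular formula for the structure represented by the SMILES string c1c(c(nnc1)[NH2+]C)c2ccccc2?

C11H12N3+

Heavy atoms from the SMILES: 11 C, 3 N.
Implicit hydrogens by atom environment:
  7 × C (aromatic): 1 H each → 7
  3 × C (aromatic): no H
  2 × N (aromatic): no H
  1 × C: 3 H
  1 × N (charge +1): 2 H
  Total hydrogens = 12.
Net charge +1.
Molecular formula: C11H12N3+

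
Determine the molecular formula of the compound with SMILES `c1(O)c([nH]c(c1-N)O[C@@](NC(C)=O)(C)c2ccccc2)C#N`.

Heavy atoms from the SMILES: 15 C, 4 N, 3 O.
Implicit hydrogens by atom environment:
  5 × C (aromatic): 1 H each → 5
  5 × C (aromatic): no H
  3 × C: no H
  2 × C: 3 H each → 6
  2 × O: no H
  1 × N: 2 H
  1 × N (aromatic): 1 H
  1 × N: 1 H
  1 × N: no H
  1 × O: 1 H
  Total hydrogens = 16.
Molecular formula: C15H16N4O3

C15H16N4O3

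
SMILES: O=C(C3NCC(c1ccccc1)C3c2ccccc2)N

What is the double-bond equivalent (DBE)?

Molecular formula from the SMILES: C17H18N2O.
DoU = (2C + 2 + N − H − X)/2 = (2·17 + 2 + 2 − 18 − 0)/2 = 20/2 = 10.
(Structurally: 3 ring(s) + 7 π bond(s) = 10.)

10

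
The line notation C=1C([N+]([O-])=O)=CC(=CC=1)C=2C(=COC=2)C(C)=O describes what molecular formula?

C12H9NO4

Heavy atoms from the SMILES: 12 C, 1 N, 4 O.
Implicit hydrogens by atom environment:
  6 × C (aromatic): 1 H each → 6
  4 × C (aromatic): no H
  2 × O: no H
  1 × C: 3 H
  1 × C: no H
  1 × N (charge +1): no H
  1 × O (aromatic): no H
  1 × O (charge -1): no H
  Total hydrogens = 9.
Molecular formula: C12H9NO4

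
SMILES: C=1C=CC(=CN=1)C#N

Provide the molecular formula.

C6H4N2

Heavy atoms from the SMILES: 6 C, 2 N.
Implicit hydrogens by atom environment:
  4 × C (aromatic): 1 H each → 4
  1 × C (aromatic): no H
  1 × C: no H
  1 × N (aromatic): no H
  1 × N: no H
  Total hydrogens = 4.
Molecular formula: C6H4N2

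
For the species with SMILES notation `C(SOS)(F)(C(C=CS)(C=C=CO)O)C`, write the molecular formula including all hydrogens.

C8H11FO3S3

Heavy atoms from the SMILES: 8 C, 1 F, 3 O, 3 S.
Implicit hydrogens by atom environment:
  4 × C: 1 H each → 4
  3 × C: no H
  2 × O: 1 H each → 2
  2 × S: 1 H each → 2
  1 × C: 3 H
  1 × F: no H
  1 × O: no H
  1 × S: no H
  Total hydrogens = 11.
Molecular formula: C8H11FO3S3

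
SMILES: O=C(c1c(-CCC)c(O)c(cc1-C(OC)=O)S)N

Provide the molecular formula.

C12H15NO4S

Heavy atoms from the SMILES: 12 C, 1 N, 4 O, 1 S.
Implicit hydrogens by atom environment:
  5 × C (aromatic): no H
  3 × O: no H
  2 × C: 3 H each → 6
  2 × C: 2 H each → 4
  2 × C: no H
  1 × C (aromatic): 1 H
  1 × N: 2 H
  1 × O: 1 H
  1 × S: 1 H
  Total hydrogens = 15.
Molecular formula: C12H15NO4S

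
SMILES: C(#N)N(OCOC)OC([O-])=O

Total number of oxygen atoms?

The symbol for oxygen appears 5 times in the SMILES.

5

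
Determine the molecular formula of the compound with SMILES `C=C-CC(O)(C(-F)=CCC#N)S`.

Heavy atoms from the SMILES: 8 C, 1 F, 1 N, 1 O, 1 S.
Implicit hydrogens by atom environment:
  3 × C: 2 H each → 6
  3 × C: no H
  2 × C: 1 H each → 2
  1 × F: no H
  1 × N: no H
  1 × O: 1 H
  1 × S: 1 H
  Total hydrogens = 10.
Molecular formula: C8H10FNOS

C8H10FNOS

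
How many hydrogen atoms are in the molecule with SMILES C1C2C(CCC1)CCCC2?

18

Hydrogens are implicit in SMILES; fill each atom to its normal valence:
  8 × C: 2 H each → 16
  2 × C: 1 H each → 2
  Total hydrogens = 18.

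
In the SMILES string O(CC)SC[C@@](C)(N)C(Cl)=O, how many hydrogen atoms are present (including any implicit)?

12

Hydrogens are implicit in SMILES; fill each atom to its normal valence:
  2 × C: 3 H each → 6
  2 × C: 2 H each → 4
  2 × C: no H
  2 × O: no H
  1 × Cl: no H
  1 × N: 2 H
  1 × S: no H
  Total hydrogens = 12.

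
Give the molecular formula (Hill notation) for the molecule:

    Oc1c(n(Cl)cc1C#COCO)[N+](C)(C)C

Heavy atoms from the SMILES: 10 C, 1 Cl, 2 N, 3 O.
Implicit hydrogens by atom environment:
  3 × C: 3 H each → 9
  3 × C (aromatic): no H
  2 × C: no H
  2 × O: 1 H each → 2
  1 × C: 2 H
  1 × C (aromatic): 1 H
  1 × Cl: no H
  1 × N (aromatic): no H
  1 × N (charge +1): no H
  1 × O: no H
  Total hydrogens = 14.
Net charge +1.
Molecular formula: C10H14ClN2O3+

C10H14ClN2O3+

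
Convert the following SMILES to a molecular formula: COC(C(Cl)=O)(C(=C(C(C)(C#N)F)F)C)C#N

Heavy atoms from the SMILES: 10 C, 1 Cl, 2 F, 2 N, 2 O.
Implicit hydrogens by atom environment:
  7 × C: no H
  3 × C: 3 H each → 9
  2 × F: no H
  2 × N: no H
  2 × O: no H
  1 × Cl: no H
  Total hydrogens = 9.
Molecular formula: C10H9ClF2N2O2

C10H9ClF2N2O2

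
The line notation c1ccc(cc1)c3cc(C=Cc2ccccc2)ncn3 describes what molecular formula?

C18H14N2

Heavy atoms from the SMILES: 18 C, 2 N.
Implicit hydrogens by atom environment:
  12 × C (aromatic): 1 H each → 12
  4 × C (aromatic): no H
  2 × C: 1 H each → 2
  2 × N (aromatic): no H
  Total hydrogens = 14.
Molecular formula: C18H14N2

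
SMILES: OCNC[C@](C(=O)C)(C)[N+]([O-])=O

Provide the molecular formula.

Heavy atoms from the SMILES: 6 C, 2 N, 4 O.
Implicit hydrogens by atom environment:
  2 × C: 3 H each → 6
  2 × C: 2 H each → 4
  2 × C: no H
  2 × O: no H
  1 × N: 1 H
  1 × N (charge +1): no H
  1 × O: 1 H
  1 × O (charge -1): no H
  Total hydrogens = 12.
Molecular formula: C6H12N2O4

C6H12N2O4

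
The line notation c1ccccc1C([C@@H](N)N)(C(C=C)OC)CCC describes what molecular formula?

C15H24N2O

Heavy atoms from the SMILES: 15 C, 2 N, 1 O.
Implicit hydrogens by atom environment:
  5 × C (aromatic): 1 H each → 5
  3 × C: 2 H each → 6
  3 × C: 1 H each → 3
  2 × C: 3 H each → 6
  2 × N: 2 H each → 4
  1 × C: no H
  1 × C (aromatic): no H
  1 × O: no H
  Total hydrogens = 24.
Molecular formula: C15H24N2O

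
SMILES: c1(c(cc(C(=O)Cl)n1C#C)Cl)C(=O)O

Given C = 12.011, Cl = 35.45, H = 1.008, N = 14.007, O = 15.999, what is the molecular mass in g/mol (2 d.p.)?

Molecular formula: C8H3Cl2NO3.
M = 8×12.011 + 2×35.45 + 3×1.008 + 1×14.007 + 3×15.999 = 232.02 g/mol.

232.02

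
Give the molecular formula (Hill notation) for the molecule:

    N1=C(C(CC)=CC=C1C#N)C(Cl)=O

Heavy atoms from the SMILES: 9 C, 1 Cl, 2 N, 1 O.
Implicit hydrogens by atom environment:
  3 × C (aromatic): no H
  2 × C (aromatic): 1 H each → 2
  2 × C: no H
  1 × C: 3 H
  1 × C: 2 H
  1 × Cl: no H
  1 × N (aromatic): no H
  1 × N: no H
  1 × O: no H
  Total hydrogens = 7.
Molecular formula: C9H7ClN2O

C9H7ClN2O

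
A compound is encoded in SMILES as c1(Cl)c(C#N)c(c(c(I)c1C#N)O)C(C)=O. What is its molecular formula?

C10H4ClIN2O2

Heavy atoms from the SMILES: 10 C, 1 Cl, 1 I, 2 N, 2 O.
Implicit hydrogens by atom environment:
  6 × C (aromatic): no H
  3 × C: no H
  2 × N: no H
  1 × C: 3 H
  1 × Cl: no H
  1 × I: no H
  1 × O: 1 H
  1 × O: no H
  Total hydrogens = 4.
Molecular formula: C10H4ClIN2O2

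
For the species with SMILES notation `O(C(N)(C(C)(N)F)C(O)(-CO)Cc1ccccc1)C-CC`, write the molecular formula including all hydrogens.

C15H25FN2O3

Heavy atoms from the SMILES: 15 C, 1 F, 2 N, 3 O.
Implicit hydrogens by atom environment:
  5 × C (aromatic): 1 H each → 5
  4 × C: 2 H each → 8
  3 × C: no H
  2 × C: 3 H each → 6
  2 × N: 2 H each → 4
  2 × O: 1 H each → 2
  1 × C (aromatic): no H
  1 × F: no H
  1 × O: no H
  Total hydrogens = 25.
Molecular formula: C15H25FN2O3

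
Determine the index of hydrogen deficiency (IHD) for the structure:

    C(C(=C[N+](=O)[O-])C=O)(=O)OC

4

Molecular formula from the SMILES: C5H5NO5.
DoU = (2C + 2 + N − H − X)/2 = (2·5 + 2 + 1 − 5 − 0)/2 = 8/2 = 4.
(Structurally: 0 ring(s) + 4 π bond(s) = 4.)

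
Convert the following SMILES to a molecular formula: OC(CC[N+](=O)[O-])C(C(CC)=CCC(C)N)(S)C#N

C12H21N3O3S

Heavy atoms from the SMILES: 12 C, 3 N, 3 O, 1 S.
Implicit hydrogens by atom environment:
  4 × C: 2 H each → 8
  3 × C: 1 H each → 3
  3 × C: no H
  2 × C: 3 H each → 6
  1 × N: 2 H
  1 × N: no H
  1 × N (charge +1): no H
  1 × O: 1 H
  1 × O: no H
  1 × O (charge -1): no H
  1 × S: 1 H
  Total hydrogens = 21.
Molecular formula: C12H21N3O3S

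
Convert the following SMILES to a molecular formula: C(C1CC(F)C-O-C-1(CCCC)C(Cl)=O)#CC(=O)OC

Heavy atoms from the SMILES: 14 C, 1 Cl, 1 F, 4 O.
Implicit hydrogens by atom environment:
  5 × C: 2 H each → 10
  5 × C: no H
  4 × O: no H
  2 × C: 3 H each → 6
  2 × C: 1 H each → 2
  1 × Cl: no H
  1 × F: no H
  Total hydrogens = 18.
Molecular formula: C14H18ClFO4

C14H18ClFO4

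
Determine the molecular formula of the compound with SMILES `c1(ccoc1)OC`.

C5H6O2

Heavy atoms from the SMILES: 5 C, 2 O.
Implicit hydrogens by atom environment:
  3 × C (aromatic): 1 H each → 3
  1 × C: 3 H
  1 × C (aromatic): no H
  1 × O (aromatic): no H
  1 × O: no H
  Total hydrogens = 6.
Molecular formula: C5H6O2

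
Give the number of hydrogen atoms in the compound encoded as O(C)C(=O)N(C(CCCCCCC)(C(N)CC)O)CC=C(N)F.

32

Hydrogens are implicit in SMILES; fill each atom to its normal valence:
  8 × C: 2 H each → 16
  3 × C: 3 H each → 9
  3 × C: no H
  2 × C: 1 H each → 2
  2 × N: 2 H each → 4
  2 × O: no H
  1 × F: no H
  1 × N: no H
  1 × O: 1 H
  Total hydrogens = 32.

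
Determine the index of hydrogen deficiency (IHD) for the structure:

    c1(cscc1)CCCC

Molecular formula from the SMILES: C8H12S.
DoU = (2C + 2 + N − H − X)/2 = (2·8 + 2 + 0 − 12 − 0)/2 = 6/2 = 3.
(Structurally: 1 ring(s) + 2 π bond(s) = 3.)

3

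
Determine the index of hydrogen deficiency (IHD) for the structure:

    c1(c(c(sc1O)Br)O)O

Molecular formula from the SMILES: C4H3BrO3S.
DoU = (2C + 2 + N − H − X)/2 = (2·4 + 2 + 0 − 3 − 1)/2 = 6/2 = 3.
(Structurally: 1 ring(s) + 2 π bond(s) = 3.)

3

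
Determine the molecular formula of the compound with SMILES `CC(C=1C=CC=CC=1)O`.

C8H10O

Heavy atoms from the SMILES: 8 C, 1 O.
Implicit hydrogens by atom environment:
  5 × C (aromatic): 1 H each → 5
  1 × C: 3 H
  1 × C: 1 H
  1 × C (aromatic): no H
  1 × O: 1 H
  Total hydrogens = 10.
Molecular formula: C8H10O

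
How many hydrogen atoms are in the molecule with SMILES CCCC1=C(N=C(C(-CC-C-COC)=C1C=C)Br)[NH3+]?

24

Hydrogens are implicit in SMILES; fill each atom to its normal valence:
  7 × C: 2 H each → 14
  5 × C (aromatic): no H
  2 × C: 3 H each → 6
  1 × Br: no H
  1 × C: 1 H
  1 × N (charge +1): 3 H
  1 × N (aromatic): no H
  1 × O: no H
  Total hydrogens = 24.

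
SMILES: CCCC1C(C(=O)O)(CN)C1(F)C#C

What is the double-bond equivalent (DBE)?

Molecular formula from the SMILES: C10H14FNO2.
DoU = (2C + 2 + N − H − X)/2 = (2·10 + 2 + 1 − 14 − 1)/2 = 8/2 = 4.
(Structurally: 1 ring(s) + 3 π bond(s) = 4.)

4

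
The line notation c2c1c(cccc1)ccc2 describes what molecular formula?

C10H8

Heavy atoms from the SMILES: 10 C.
Implicit hydrogens by atom environment:
  8 × C (aromatic): 1 H each → 8
  2 × C (aromatic): no H
  Total hydrogens = 8.
Molecular formula: C10H8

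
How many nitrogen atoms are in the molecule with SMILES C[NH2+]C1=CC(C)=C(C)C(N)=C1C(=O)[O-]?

The symbol for nitrogen appears 2 times in the SMILES.

2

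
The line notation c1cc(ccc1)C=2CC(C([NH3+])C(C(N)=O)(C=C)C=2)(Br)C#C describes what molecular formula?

Heavy atoms from the SMILES: 1 Br, 17 C, 2 N, 1 O.
Implicit hydrogens by atom environment:
  5 × C (aromatic): 1 H each → 5
  5 × C: no H
  4 × C: 1 H each → 4
  2 × C: 2 H each → 4
  1 × Br: no H
  1 × C (aromatic): no H
  1 × N (charge +1): 3 H
  1 × N: 2 H
  1 × O: no H
  Total hydrogens = 18.
Net charge +1.
Molecular formula: C17H18BrN2O+

C17H18BrN2O+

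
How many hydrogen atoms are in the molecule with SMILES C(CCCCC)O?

14

Hydrogens are implicit in SMILES; fill each atom to its normal valence:
  5 × C: 2 H each → 10
  1 × C: 3 H
  1 × O: 1 H
  Total hydrogens = 14.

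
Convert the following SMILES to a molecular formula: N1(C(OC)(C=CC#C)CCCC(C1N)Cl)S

Heavy atoms from the SMILES: 11 C, 1 Cl, 2 N, 1 O, 1 S.
Implicit hydrogens by atom environment:
  5 × C: 1 H each → 5
  3 × C: 2 H each → 6
  2 × C: no H
  1 × C: 3 H
  1 × Cl: no H
  1 × N: 2 H
  1 × N: no H
  1 × O: no H
  1 × S: 1 H
  Total hydrogens = 17.
Molecular formula: C11H17ClN2OS

C11H17ClN2OS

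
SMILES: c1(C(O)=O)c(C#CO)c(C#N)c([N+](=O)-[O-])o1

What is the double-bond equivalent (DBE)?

9

Molecular formula from the SMILES: C8H2N2O6.
DoU = (2C + 2 + N − H − X)/2 = (2·8 + 2 + 2 − 2 − 0)/2 = 18/2 = 9.
(Structurally: 1 ring(s) + 8 π bond(s) = 9.)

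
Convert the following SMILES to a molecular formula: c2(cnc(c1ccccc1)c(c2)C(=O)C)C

C14H13NO

Heavy atoms from the SMILES: 14 C, 1 N, 1 O.
Implicit hydrogens by atom environment:
  7 × C (aromatic): 1 H each → 7
  4 × C (aromatic): no H
  2 × C: 3 H each → 6
  1 × C: no H
  1 × N (aromatic): no H
  1 × O: no H
  Total hydrogens = 13.
Molecular formula: C14H13NO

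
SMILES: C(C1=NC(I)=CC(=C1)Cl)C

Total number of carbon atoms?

The symbol for carbon appears 7 times in the SMILES. (Cl is a single chlorine, not C + l.)

7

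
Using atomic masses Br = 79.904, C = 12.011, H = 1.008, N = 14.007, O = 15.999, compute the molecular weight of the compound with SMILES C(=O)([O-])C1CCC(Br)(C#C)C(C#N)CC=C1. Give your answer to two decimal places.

Molecular formula: C12H11BrNO2-.
M = 1×79.904 + 12×12.011 + 11×1.008 + 1×14.007 + 2×15.999 = 281.13 g/mol.

281.13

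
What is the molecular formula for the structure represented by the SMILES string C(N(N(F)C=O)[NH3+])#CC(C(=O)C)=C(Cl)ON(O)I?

C7H8ClFIN4O4+

Heavy atoms from the SMILES: 7 C, 1 Cl, 1 F, 1 I, 4 N, 4 O.
Implicit hydrogens by atom environment:
  5 × C: no H
  3 × N: no H
  3 × O: no H
  1 × C: 3 H
  1 × C: 1 H
  1 × Cl: no H
  1 × F: no H
  1 × I: no H
  1 × N (charge +1): 3 H
  1 × O: 1 H
  Total hydrogens = 8.
Net charge +1.
Molecular formula: C7H8ClFIN4O4+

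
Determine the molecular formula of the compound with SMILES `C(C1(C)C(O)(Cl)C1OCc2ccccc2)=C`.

C13H15ClO2

Heavy atoms from the SMILES: 13 C, 1 Cl, 2 O.
Implicit hydrogens by atom environment:
  5 × C (aromatic): 1 H each → 5
  2 × C: 2 H each → 4
  2 × C: 1 H each → 2
  2 × C: no H
  1 × C: 3 H
  1 × C (aromatic): no H
  1 × Cl: no H
  1 × O: 1 H
  1 × O: no H
  Total hydrogens = 15.
Molecular formula: C13H15ClO2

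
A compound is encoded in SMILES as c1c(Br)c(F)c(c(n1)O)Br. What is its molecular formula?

C5H2Br2FNO

Heavy atoms from the SMILES: 2 Br, 5 C, 1 F, 1 N, 1 O.
Implicit hydrogens by atom environment:
  4 × C (aromatic): no H
  2 × Br: no H
  1 × C (aromatic): 1 H
  1 × F: no H
  1 × N (aromatic): no H
  1 × O: 1 H
  Total hydrogens = 2.
Molecular formula: C5H2Br2FNO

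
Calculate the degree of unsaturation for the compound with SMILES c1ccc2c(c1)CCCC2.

5

Molecular formula from the SMILES: C10H12.
DoU = (2C + 2 + N − H − X)/2 = (2·10 + 2 + 0 − 12 − 0)/2 = 10/2 = 5.
(Structurally: 2 ring(s) + 3 π bond(s) = 5.)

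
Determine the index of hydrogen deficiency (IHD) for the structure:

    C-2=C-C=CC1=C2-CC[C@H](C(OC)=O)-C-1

Molecular formula from the SMILES: C12H14O2.
DoU = (2C + 2 + N − H − X)/2 = (2·12 + 2 + 0 − 14 − 0)/2 = 12/2 = 6.
(Structurally: 2 ring(s) + 4 π bond(s) = 6.)

6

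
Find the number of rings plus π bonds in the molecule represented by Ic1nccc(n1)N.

Molecular formula from the SMILES: C4H4IN3.
DoU = (2C + 2 + N − H − X)/2 = (2·4 + 2 + 3 − 4 − 1)/2 = 8/2 = 4.
(Structurally: 1 ring(s) + 3 π bond(s) = 4.)

4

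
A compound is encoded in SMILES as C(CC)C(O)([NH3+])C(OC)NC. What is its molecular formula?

C7H19N2O2+

Heavy atoms from the SMILES: 7 C, 2 N, 2 O.
Implicit hydrogens by atom environment:
  3 × C: 3 H each → 9
  2 × C: 2 H each → 4
  1 × C: 1 H
  1 × C: no H
  1 × N (charge +1): 3 H
  1 × N: 1 H
  1 × O: 1 H
  1 × O: no H
  Total hydrogens = 19.
Net charge +1.
Molecular formula: C7H19N2O2+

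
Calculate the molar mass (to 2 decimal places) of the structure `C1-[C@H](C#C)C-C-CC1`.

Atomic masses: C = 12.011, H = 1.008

108.18

Molecular formula: C8H12.
M = 8×12.011 + 12×1.008 = 108.18 g/mol.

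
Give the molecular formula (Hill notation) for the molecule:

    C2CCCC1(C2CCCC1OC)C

C12H22O

Heavy atoms from the SMILES: 12 C, 1 O.
Implicit hydrogens by atom environment:
  7 × C: 2 H each → 14
  2 × C: 3 H each → 6
  2 × C: 1 H each → 2
  1 × C: no H
  1 × O: no H
  Total hydrogens = 22.
Molecular formula: C12H22O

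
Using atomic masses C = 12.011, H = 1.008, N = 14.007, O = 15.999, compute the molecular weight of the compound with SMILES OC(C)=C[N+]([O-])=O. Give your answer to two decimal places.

103.08

Molecular formula: C3H5NO3.
M = 3×12.011 + 5×1.008 + 1×14.007 + 3×15.999 = 103.08 g/mol.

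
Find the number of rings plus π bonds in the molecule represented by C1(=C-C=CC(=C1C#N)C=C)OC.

Molecular formula from the SMILES: C10H9NO.
DoU = (2C + 2 + N − H − X)/2 = (2·10 + 2 + 1 − 9 − 0)/2 = 14/2 = 7.
(Structurally: 1 ring(s) + 6 π bond(s) = 7.)

7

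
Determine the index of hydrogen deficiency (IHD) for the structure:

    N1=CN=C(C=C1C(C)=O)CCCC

5

Molecular formula from the SMILES: C10H14N2O.
DoU = (2C + 2 + N − H − X)/2 = (2·10 + 2 + 2 − 14 − 0)/2 = 10/2 = 5.
(Structurally: 1 ring(s) + 4 π bond(s) = 5.)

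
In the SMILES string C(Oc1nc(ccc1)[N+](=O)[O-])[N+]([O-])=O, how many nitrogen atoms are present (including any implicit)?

3

The symbol for nitrogen appears 3 times in the SMILES.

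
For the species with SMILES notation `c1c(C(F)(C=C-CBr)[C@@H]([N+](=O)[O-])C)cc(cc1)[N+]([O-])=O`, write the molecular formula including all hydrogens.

Heavy atoms from the SMILES: 1 Br, 12 C, 1 F, 2 N, 4 O.
Implicit hydrogens by atom environment:
  4 × C (aromatic): 1 H each → 4
  3 × C: 1 H each → 3
  2 × C (aromatic): no H
  2 × N (charge +1): no H
  2 × O: no H
  2 × O (charge -1): no H
  1 × Br: no H
  1 × C: 3 H
  1 × C: 2 H
  1 × C: no H
  1 × F: no H
  Total hydrogens = 12.
Molecular formula: C12H12BrFN2O4

C12H12BrFN2O4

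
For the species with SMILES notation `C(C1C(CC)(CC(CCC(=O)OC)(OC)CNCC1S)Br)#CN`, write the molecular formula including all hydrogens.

Heavy atoms from the SMILES: 1 Br, 16 C, 2 N, 3 O, 1 S.
Implicit hydrogens by atom environment:
  6 × C: 2 H each → 12
  5 × C: no H
  3 × C: 3 H each → 9
  3 × O: no H
  2 × C: 1 H each → 2
  1 × Br: no H
  1 × N: 2 H
  1 × N: 1 H
  1 × S: 1 H
  Total hydrogens = 27.
Molecular formula: C16H27BrN2O3S

C16H27BrN2O3S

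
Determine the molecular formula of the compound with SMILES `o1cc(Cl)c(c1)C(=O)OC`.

Heavy atoms from the SMILES: 6 C, 1 Cl, 3 O.
Implicit hydrogens by atom environment:
  2 × C (aromatic): 1 H each → 2
  2 × C (aromatic): no H
  2 × O: no H
  1 × C: 3 H
  1 × C: no H
  1 × Cl: no H
  1 × O (aromatic): no H
  Total hydrogens = 5.
Molecular formula: C6H5ClO3

C6H5ClO3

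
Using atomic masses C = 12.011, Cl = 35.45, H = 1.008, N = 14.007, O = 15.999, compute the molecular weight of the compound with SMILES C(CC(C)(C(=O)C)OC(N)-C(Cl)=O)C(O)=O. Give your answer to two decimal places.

251.66

Molecular formula: C9H14ClNO5.
M = 9×12.011 + 1×35.45 + 14×1.008 + 1×14.007 + 5×15.999 = 251.66 g/mol.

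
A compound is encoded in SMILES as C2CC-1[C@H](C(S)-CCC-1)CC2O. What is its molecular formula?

C10H18OS

Heavy atoms from the SMILES: 10 C, 1 O, 1 S.
Implicit hydrogens by atom environment:
  6 × C: 2 H each → 12
  4 × C: 1 H each → 4
  1 × O: 1 H
  1 × S: 1 H
  Total hydrogens = 18.
Molecular formula: C10H18OS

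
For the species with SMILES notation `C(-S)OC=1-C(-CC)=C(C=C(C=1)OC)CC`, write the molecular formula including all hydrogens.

Heavy atoms from the SMILES: 12 C, 2 O, 1 S.
Implicit hydrogens by atom environment:
  4 × C (aromatic): no H
  3 × C: 3 H each → 9
  3 × C: 2 H each → 6
  2 × C (aromatic): 1 H each → 2
  2 × O: no H
  1 × S: 1 H
  Total hydrogens = 18.
Molecular formula: C12H18O2S

C12H18O2S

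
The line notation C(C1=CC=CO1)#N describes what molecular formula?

C5H3NO

Heavy atoms from the SMILES: 5 C, 1 N, 1 O.
Implicit hydrogens by atom environment:
  3 × C (aromatic): 1 H each → 3
  1 × C (aromatic): no H
  1 × C: no H
  1 × N: no H
  1 × O (aromatic): no H
  Total hydrogens = 3.
Molecular formula: C5H3NO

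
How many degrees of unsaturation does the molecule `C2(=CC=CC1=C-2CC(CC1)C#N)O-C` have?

Molecular formula from the SMILES: C12H13NO.
DoU = (2C + 2 + N − H − X)/2 = (2·12 + 2 + 1 − 13 − 0)/2 = 14/2 = 7.
(Structurally: 2 ring(s) + 5 π bond(s) = 7.)

7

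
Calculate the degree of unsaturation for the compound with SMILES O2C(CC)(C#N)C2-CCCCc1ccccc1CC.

7

Molecular formula from the SMILES: C17H23NO.
DoU = (2C + 2 + N − H − X)/2 = (2·17 + 2 + 1 − 23 − 0)/2 = 14/2 = 7.
(Structurally: 2 ring(s) + 5 π bond(s) = 7.)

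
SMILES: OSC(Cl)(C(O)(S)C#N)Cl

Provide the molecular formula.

Heavy atoms from the SMILES: 3 C, 2 Cl, 1 N, 2 O, 2 S.
Implicit hydrogens by atom environment:
  3 × C: no H
  2 × Cl: no H
  2 × O: 1 H each → 2
  1 × N: no H
  1 × S: 1 H
  1 × S: no H
  Total hydrogens = 3.
Molecular formula: C3H3Cl2NO2S2

C3H3Cl2NO2S2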